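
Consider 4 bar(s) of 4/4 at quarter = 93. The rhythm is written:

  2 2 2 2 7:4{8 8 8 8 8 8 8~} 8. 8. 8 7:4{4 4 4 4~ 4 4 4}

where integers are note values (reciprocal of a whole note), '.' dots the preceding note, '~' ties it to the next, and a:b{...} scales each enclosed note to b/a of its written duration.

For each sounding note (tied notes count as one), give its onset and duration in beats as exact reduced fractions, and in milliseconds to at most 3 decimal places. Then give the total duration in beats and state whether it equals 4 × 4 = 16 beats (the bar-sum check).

1) 0.0ms=0b +1290.323ms=2b
2) 1290.323ms=2b +1290.323ms=2b
3) 2580.645ms=4b +1290.323ms=2b
4) 3870.968ms=6b +1290.323ms=2b
5) 5161.29ms=8b +184.332ms=2/7b
6) 5345.622ms=58/7b +184.332ms=2/7b
7) 5529.954ms=60/7b +184.332ms=2/7b
8) 5714.286ms=62/7b +184.332ms=2/7b
9) 5898.618ms=64/7b +184.332ms=2/7b
10) 6082.949ms=66/7b +184.332ms=2/7b
11) 6267.281ms=68/7b +668.203ms=29/28b
12) 6935.484ms=43/4b +483.871ms=3/4b
13) 7419.355ms=23/2b +322.581ms=1/2b
14) 7741.935ms=12b +368.664ms=4/7b
15) 8110.599ms=88/7b +368.664ms=4/7b
16) 8479.263ms=92/7b +368.664ms=4/7b
17) 8847.926ms=96/7b +737.327ms=8/7b
18) 9585.253ms=104/7b +368.664ms=4/7b
19) 9953.917ms=108/7b +368.664ms=4/7b
Σ=16b of 16 (93bpm 4/4) — PASS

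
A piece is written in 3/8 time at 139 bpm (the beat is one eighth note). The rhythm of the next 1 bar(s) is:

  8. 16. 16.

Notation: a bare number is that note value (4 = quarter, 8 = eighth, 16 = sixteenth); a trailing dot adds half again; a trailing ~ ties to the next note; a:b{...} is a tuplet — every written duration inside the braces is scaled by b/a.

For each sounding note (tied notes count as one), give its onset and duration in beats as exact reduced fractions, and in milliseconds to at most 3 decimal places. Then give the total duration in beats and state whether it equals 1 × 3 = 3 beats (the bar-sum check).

1) 0.0ms=0b +647.482ms=3/2b
2) 647.482ms=3/2b +323.741ms=3/4b
3) 971.223ms=9/4b +323.741ms=3/4b
Σ=3b of 3 (139bpm 3/8) — PASS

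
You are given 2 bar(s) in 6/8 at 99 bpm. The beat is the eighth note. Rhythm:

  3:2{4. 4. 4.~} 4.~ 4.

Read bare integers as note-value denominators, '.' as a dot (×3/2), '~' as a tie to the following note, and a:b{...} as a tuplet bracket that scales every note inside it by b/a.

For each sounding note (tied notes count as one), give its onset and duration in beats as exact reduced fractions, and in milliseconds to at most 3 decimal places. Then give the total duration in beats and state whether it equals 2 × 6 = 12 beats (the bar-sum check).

1) 0.0ms=0b +1212.121ms=2b
2) 1212.121ms=2b +1212.121ms=2b
3) 2424.242ms=4b +4848.485ms=8b
Σ=12b of 12 (99bpm 6/8) — PASS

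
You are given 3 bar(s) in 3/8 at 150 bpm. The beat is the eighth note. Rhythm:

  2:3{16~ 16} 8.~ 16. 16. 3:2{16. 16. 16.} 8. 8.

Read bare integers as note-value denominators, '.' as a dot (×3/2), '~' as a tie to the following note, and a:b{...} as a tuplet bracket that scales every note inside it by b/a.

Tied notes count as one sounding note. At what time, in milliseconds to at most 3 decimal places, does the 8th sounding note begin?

1. 0.0ms @ 0 + 600.0ms (3/2)
2. 600.0ms @ 3/2 + 900.0ms (9/4)
3. 1500.0ms @ 15/4 + 300.0ms (3/4)
4. 1800.0ms @ 9/2 + 200.0ms (1/2)
5. 2000.0ms @ 5 + 200.0ms (1/2)
6. 2200.0ms @ 11/2 + 200.0ms (1/2)
7. 2400.0ms @ 6 + 600.0ms (3/2)
8. 3000.0ms @ 15/2 + 600.0ms (3/2)

note 8 onset = 15/2b = 3000.0ms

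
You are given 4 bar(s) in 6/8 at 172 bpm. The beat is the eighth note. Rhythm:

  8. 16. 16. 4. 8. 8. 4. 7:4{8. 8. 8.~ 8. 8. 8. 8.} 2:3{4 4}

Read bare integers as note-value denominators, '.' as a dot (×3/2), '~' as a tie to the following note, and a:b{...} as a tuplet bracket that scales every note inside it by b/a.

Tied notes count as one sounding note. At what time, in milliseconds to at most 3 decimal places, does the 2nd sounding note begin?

note 2 onset = 3/2b = 523.256ms

1. 0.0ms @ 0 + 523.256ms (3/2)
2. 523.256ms @ 3/2 + 261.628ms (3/4)
3. 784.884ms @ 9/4 + 261.628ms (3/4)
4. 1046.512ms @ 3 + 1046.512ms (3)
5. 2093.023ms @ 6 + 523.256ms (3/2)
6. 2616.279ms @ 15/2 + 523.256ms (3/2)
7. 3139.535ms @ 9 + 1046.512ms (3)
8. 4186.047ms @ 12 + 299.003ms (6/7)
9. 4485.05ms @ 90/7 + 299.003ms (6/7)
10. 4784.053ms @ 96/7 + 598.007ms (12/7)
11. 5382.06ms @ 108/7 + 299.003ms (6/7)
12. 5681.063ms @ 114/7 + 299.003ms (6/7)
13. 5980.066ms @ 120/7 + 299.003ms (6/7)
14. 6279.07ms @ 18 + 1046.512ms (3)
15. 7325.581ms @ 21 + 1046.512ms (3)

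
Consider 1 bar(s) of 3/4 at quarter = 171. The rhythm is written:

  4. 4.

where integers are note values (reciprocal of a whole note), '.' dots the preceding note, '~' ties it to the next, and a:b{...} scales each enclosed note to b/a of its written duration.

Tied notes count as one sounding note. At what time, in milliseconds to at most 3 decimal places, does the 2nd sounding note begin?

1. 0.0ms @ 0 + 526.316ms (3/2)
2. 526.316ms @ 3/2 + 526.316ms (3/2)

note 2 onset = 3/2b = 526.316ms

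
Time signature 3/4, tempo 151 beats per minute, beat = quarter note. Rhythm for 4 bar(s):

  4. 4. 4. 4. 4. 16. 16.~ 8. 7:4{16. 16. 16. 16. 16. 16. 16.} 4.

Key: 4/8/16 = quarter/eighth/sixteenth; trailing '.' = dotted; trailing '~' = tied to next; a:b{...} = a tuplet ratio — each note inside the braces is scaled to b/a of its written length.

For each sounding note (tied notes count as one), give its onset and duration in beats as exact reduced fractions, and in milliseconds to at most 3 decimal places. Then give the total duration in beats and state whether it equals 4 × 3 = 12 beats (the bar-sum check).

1) 0.0ms=0b +596.026ms=3/2b
2) 596.026ms=3/2b +596.026ms=3/2b
3) 1192.053ms=3b +596.026ms=3/2b
4) 1788.079ms=9/2b +596.026ms=3/2b
5) 2384.106ms=6b +596.026ms=3/2b
6) 2980.132ms=15/2b +149.007ms=3/8b
7) 3129.139ms=63/8b +447.02ms=9/8b
8) 3576.159ms=9b +85.147ms=3/14b
9) 3661.306ms=129/14b +85.147ms=3/14b
10) 3746.452ms=66/7b +85.147ms=3/14b
11) 3831.599ms=135/14b +85.147ms=3/14b
12) 3916.746ms=69/7b +85.147ms=3/14b
13) 4001.892ms=141/14b +85.147ms=3/14b
14) 4087.039ms=72/7b +85.147ms=3/14b
15) 4172.185ms=21/2b +596.026ms=3/2b
Σ=12b of 12 (151bpm 3/4) — PASS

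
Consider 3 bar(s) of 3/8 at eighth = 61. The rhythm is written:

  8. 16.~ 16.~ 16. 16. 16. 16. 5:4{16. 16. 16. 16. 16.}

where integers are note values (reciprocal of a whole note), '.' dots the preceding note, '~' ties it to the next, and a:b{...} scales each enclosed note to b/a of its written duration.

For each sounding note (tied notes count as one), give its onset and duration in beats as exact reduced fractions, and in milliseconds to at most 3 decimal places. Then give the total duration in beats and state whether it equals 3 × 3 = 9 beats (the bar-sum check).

1) 0.0ms=0b +1475.41ms=3/2b
2) 1475.41ms=3/2b +2213.115ms=9/4b
3) 3688.525ms=15/4b +737.705ms=3/4b
4) 4426.23ms=9/2b +737.705ms=3/4b
5) 5163.934ms=21/4b +737.705ms=3/4b
6) 5901.639ms=6b +590.164ms=3/5b
7) 6491.803ms=33/5b +590.164ms=3/5b
8) 7081.967ms=36/5b +590.164ms=3/5b
9) 7672.131ms=39/5b +590.164ms=3/5b
10) 8262.295ms=42/5b +590.164ms=3/5b
Σ=9b of 9 (61bpm 3/8) — PASS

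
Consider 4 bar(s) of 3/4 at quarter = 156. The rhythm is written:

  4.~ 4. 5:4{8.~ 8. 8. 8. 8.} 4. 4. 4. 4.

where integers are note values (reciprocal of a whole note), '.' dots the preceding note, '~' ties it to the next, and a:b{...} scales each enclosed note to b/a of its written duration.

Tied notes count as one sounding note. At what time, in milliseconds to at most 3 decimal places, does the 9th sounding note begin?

note 9 onset = 21/2b = 4038.462ms

1. 0.0ms @ 0 + 1153.846ms (3)
2. 1153.846ms @ 3 + 461.538ms (6/5)
3. 1615.385ms @ 21/5 + 230.769ms (3/5)
4. 1846.154ms @ 24/5 + 230.769ms (3/5)
5. 2076.923ms @ 27/5 + 230.769ms (3/5)
6. 2307.692ms @ 6 + 576.923ms (3/2)
7. 2884.615ms @ 15/2 + 576.923ms (3/2)
8. 3461.538ms @ 9 + 576.923ms (3/2)
9. 4038.462ms @ 21/2 + 576.923ms (3/2)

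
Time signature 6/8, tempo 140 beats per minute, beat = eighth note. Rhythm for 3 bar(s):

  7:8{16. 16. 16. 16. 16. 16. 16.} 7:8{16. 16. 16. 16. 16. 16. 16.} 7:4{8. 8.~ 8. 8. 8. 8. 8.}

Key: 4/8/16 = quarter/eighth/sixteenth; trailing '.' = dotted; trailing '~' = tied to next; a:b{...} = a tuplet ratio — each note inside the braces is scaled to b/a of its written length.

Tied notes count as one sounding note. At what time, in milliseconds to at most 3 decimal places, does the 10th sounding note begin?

note 10 onset = 54/7b = 3306.122ms

1. 0.0ms @ 0 + 367.347ms (6/7)
2. 367.347ms @ 6/7 + 367.347ms (6/7)
3. 734.694ms @ 12/7 + 367.347ms (6/7)
4. 1102.041ms @ 18/7 + 367.347ms (6/7)
5. 1469.388ms @ 24/7 + 367.347ms (6/7)
6. 1836.735ms @ 30/7 + 367.347ms (6/7)
7. 2204.082ms @ 36/7 + 367.347ms (6/7)
8. 2571.429ms @ 6 + 367.347ms (6/7)
9. 2938.776ms @ 48/7 + 367.347ms (6/7)
10. 3306.122ms @ 54/7 + 367.347ms (6/7)
11. 3673.469ms @ 60/7 + 367.347ms (6/7)
12. 4040.816ms @ 66/7 + 367.347ms (6/7)
13. 4408.163ms @ 72/7 + 367.347ms (6/7)
14. 4775.51ms @ 78/7 + 367.347ms (6/7)
15. 5142.857ms @ 12 + 367.347ms (6/7)
16. 5510.204ms @ 90/7 + 734.694ms (12/7)
17. 6244.898ms @ 102/7 + 367.347ms (6/7)
18. 6612.245ms @ 108/7 + 367.347ms (6/7)
19. 6979.592ms @ 114/7 + 367.347ms (6/7)
20. 7346.939ms @ 120/7 + 367.347ms (6/7)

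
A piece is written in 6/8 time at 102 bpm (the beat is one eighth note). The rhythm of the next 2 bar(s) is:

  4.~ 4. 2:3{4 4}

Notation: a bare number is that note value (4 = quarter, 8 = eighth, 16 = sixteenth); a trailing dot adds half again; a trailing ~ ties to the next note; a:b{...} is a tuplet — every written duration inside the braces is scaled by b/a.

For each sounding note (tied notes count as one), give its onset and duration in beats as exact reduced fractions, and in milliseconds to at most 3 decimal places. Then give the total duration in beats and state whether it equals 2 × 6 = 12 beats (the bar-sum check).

1) 0.0ms=0b +3529.412ms=6b
2) 3529.412ms=6b +1764.706ms=3b
3) 5294.118ms=9b +1764.706ms=3b
Σ=12b of 12 (102bpm 6/8) — PASS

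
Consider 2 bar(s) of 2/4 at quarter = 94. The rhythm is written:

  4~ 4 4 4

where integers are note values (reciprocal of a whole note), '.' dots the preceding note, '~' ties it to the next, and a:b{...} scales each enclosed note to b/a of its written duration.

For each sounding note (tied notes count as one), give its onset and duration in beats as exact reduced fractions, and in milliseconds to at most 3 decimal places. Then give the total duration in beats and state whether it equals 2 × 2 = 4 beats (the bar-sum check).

1) 0.0ms=0b +1276.596ms=2b
2) 1276.596ms=2b +638.298ms=1b
3) 1914.894ms=3b +638.298ms=1b
Σ=4b of 4 (94bpm 2/4) — PASS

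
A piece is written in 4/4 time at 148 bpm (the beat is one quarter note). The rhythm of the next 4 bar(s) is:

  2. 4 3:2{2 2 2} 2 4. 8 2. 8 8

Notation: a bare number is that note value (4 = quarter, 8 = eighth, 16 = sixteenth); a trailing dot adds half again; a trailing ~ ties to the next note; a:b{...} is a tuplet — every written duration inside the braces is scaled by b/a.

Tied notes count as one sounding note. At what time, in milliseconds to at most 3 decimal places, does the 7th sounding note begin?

1. 0.0ms @ 0 + 1216.216ms (3)
2. 1216.216ms @ 3 + 405.405ms (1)
3. 1621.622ms @ 4 + 540.541ms (4/3)
4. 2162.162ms @ 16/3 + 540.541ms (4/3)
5. 2702.703ms @ 20/3 + 540.541ms (4/3)
6. 3243.243ms @ 8 + 810.811ms (2)
7. 4054.054ms @ 10 + 608.108ms (3/2)
8. 4662.162ms @ 23/2 + 202.703ms (1/2)
9. 4864.865ms @ 12 + 1216.216ms (3)
10. 6081.081ms @ 15 + 202.703ms (1/2)
11. 6283.784ms @ 31/2 + 202.703ms (1/2)

note 7 onset = 10b = 4054.054ms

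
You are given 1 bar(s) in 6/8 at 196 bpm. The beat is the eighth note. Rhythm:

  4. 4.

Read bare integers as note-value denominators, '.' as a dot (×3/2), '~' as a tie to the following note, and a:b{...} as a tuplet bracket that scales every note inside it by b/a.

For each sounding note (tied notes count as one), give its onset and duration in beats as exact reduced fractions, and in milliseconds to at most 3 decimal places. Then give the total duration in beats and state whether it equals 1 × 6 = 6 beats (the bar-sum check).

1) 0.0ms=0b +918.367ms=3b
2) 918.367ms=3b +918.367ms=3b
Σ=6b of 6 (196bpm 6/8) — PASS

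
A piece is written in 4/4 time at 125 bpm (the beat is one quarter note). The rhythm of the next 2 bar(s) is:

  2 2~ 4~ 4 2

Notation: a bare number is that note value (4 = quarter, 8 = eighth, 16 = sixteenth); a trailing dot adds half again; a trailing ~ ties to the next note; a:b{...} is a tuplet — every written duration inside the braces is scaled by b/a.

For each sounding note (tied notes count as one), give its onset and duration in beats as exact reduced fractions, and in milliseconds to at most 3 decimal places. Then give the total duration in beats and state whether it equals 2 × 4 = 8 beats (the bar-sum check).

1) 0.0ms=0b +960.0ms=2b
2) 960.0ms=2b +1920.0ms=4b
3) 2880.0ms=6b +960.0ms=2b
Σ=8b of 8 (125bpm 4/4) — PASS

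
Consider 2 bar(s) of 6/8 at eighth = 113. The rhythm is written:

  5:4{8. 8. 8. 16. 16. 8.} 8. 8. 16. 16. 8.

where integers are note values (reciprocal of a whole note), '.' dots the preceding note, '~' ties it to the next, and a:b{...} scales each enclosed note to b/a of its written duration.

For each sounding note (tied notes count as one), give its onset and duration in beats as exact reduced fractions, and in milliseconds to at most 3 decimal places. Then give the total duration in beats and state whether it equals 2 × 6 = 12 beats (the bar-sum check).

1) 0.0ms=0b +637.168ms=6/5b
2) 637.168ms=6/5b +637.168ms=6/5b
3) 1274.336ms=12/5b +637.168ms=6/5b
4) 1911.504ms=18/5b +318.584ms=3/5b
5) 2230.088ms=21/5b +318.584ms=3/5b
6) 2548.673ms=24/5b +637.168ms=6/5b
7) 3185.841ms=6b +796.46ms=3/2b
8) 3982.301ms=15/2b +796.46ms=3/2b
9) 4778.761ms=9b +398.23ms=3/4b
10) 5176.991ms=39/4b +398.23ms=3/4b
11) 5575.221ms=21/2b +796.46ms=3/2b
Σ=12b of 12 (113bpm 6/8) — PASS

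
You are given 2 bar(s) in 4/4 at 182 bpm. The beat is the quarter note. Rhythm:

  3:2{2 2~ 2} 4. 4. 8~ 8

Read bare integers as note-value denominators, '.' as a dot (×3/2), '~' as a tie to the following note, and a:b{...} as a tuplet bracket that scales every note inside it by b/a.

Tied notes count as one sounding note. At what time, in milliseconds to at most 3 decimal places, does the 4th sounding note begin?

note 4 onset = 11/2b = 1813.187ms

1. 0.0ms @ 0 + 439.56ms (4/3)
2. 439.56ms @ 4/3 + 879.121ms (8/3)
3. 1318.681ms @ 4 + 494.505ms (3/2)
4. 1813.187ms @ 11/2 + 494.505ms (3/2)
5. 2307.692ms @ 7 + 329.67ms (1)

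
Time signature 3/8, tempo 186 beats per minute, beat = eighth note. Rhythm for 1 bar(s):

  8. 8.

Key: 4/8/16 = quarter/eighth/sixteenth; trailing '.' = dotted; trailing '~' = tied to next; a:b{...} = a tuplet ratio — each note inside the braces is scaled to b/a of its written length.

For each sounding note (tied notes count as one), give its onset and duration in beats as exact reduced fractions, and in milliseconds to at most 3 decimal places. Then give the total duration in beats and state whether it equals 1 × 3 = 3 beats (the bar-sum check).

1) 0.0ms=0b +483.871ms=3/2b
2) 483.871ms=3/2b +483.871ms=3/2b
Σ=3b of 3 (186bpm 3/8) — PASS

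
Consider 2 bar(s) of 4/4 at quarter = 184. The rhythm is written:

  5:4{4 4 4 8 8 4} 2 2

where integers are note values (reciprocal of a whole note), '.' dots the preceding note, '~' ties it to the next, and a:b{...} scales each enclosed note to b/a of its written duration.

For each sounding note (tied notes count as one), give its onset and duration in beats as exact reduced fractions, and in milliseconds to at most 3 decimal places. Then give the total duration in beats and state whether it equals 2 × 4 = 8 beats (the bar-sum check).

1) 0.0ms=0b +260.87ms=4/5b
2) 260.87ms=4/5b +260.87ms=4/5b
3) 521.739ms=8/5b +260.87ms=4/5b
4) 782.609ms=12/5b +130.435ms=2/5b
5) 913.043ms=14/5b +130.435ms=2/5b
6) 1043.478ms=16/5b +260.87ms=4/5b
7) 1304.348ms=4b +652.174ms=2b
8) 1956.522ms=6b +652.174ms=2b
Σ=8b of 8 (184bpm 4/4) — PASS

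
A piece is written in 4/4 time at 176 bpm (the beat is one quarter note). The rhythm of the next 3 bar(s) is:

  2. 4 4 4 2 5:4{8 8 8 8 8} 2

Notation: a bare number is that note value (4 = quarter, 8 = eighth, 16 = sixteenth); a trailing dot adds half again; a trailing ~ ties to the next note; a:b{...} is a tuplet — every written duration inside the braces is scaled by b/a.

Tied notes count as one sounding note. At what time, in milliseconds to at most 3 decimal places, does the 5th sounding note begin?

note 5 onset = 6b = 2045.455ms

1. 0.0ms @ 0 + 1022.727ms (3)
2. 1022.727ms @ 3 + 340.909ms (1)
3. 1363.636ms @ 4 + 340.909ms (1)
4. 1704.545ms @ 5 + 340.909ms (1)
5. 2045.455ms @ 6 + 681.818ms (2)
6. 2727.273ms @ 8 + 136.364ms (2/5)
7. 2863.636ms @ 42/5 + 136.364ms (2/5)
8. 3000.0ms @ 44/5 + 136.364ms (2/5)
9. 3136.364ms @ 46/5 + 136.364ms (2/5)
10. 3272.727ms @ 48/5 + 136.364ms (2/5)
11. 3409.091ms @ 10 + 681.818ms (2)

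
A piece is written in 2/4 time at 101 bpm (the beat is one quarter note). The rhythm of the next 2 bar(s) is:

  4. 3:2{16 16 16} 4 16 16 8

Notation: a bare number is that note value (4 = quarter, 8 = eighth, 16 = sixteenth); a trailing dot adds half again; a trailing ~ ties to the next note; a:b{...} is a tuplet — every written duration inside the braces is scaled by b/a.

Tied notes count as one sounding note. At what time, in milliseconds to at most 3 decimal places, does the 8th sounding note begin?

note 8 onset = 7/2b = 2079.208ms

1. 0.0ms @ 0 + 891.089ms (3/2)
2. 891.089ms @ 3/2 + 99.01ms (1/6)
3. 990.099ms @ 5/3 + 99.01ms (1/6)
4. 1089.109ms @ 11/6 + 99.01ms (1/6)
5. 1188.119ms @ 2 + 594.059ms (1)
6. 1782.178ms @ 3 + 148.515ms (1/4)
7. 1930.693ms @ 13/4 + 148.515ms (1/4)
8. 2079.208ms @ 7/2 + 297.03ms (1/2)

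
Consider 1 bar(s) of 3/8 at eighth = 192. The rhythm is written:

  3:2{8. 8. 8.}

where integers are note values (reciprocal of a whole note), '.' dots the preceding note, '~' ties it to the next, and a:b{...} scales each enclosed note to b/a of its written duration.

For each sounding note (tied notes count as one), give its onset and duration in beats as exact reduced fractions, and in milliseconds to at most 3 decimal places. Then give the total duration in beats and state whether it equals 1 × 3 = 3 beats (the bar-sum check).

1) 0.0ms=0b +312.5ms=1b
2) 312.5ms=1b +312.5ms=1b
3) 625.0ms=2b +312.5ms=1b
Σ=3b of 3 (192bpm 3/8) — PASS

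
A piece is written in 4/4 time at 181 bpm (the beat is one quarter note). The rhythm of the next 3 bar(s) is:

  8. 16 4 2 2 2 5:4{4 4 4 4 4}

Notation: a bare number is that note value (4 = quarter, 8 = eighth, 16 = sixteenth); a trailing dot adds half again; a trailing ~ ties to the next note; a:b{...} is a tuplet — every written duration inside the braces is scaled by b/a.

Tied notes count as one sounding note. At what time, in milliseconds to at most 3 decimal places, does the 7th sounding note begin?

note 7 onset = 8b = 2651.934ms

1. 0.0ms @ 0 + 248.619ms (3/4)
2. 248.619ms @ 3/4 + 82.873ms (1/4)
3. 331.492ms @ 1 + 331.492ms (1)
4. 662.983ms @ 2 + 662.983ms (2)
5. 1325.967ms @ 4 + 662.983ms (2)
6. 1988.95ms @ 6 + 662.983ms (2)
7. 2651.934ms @ 8 + 265.193ms (4/5)
8. 2917.127ms @ 44/5 + 265.193ms (4/5)
9. 3182.32ms @ 48/5 + 265.193ms (4/5)
10. 3447.514ms @ 52/5 + 265.193ms (4/5)
11. 3712.707ms @ 56/5 + 265.193ms (4/5)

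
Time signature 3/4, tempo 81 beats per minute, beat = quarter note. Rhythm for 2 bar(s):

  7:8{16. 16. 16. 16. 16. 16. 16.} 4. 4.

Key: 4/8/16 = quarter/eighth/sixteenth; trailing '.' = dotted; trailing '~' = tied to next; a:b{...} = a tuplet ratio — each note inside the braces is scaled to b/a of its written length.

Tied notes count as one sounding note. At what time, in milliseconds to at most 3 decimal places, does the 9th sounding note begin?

1. 0.0ms @ 0 + 317.46ms (3/7)
2. 317.46ms @ 3/7 + 317.46ms (3/7)
3. 634.921ms @ 6/7 + 317.46ms (3/7)
4. 952.381ms @ 9/7 + 317.46ms (3/7)
5. 1269.841ms @ 12/7 + 317.46ms (3/7)
6. 1587.302ms @ 15/7 + 317.46ms (3/7)
7. 1904.762ms @ 18/7 + 317.46ms (3/7)
8. 2222.222ms @ 3 + 1111.111ms (3/2)
9. 3333.333ms @ 9/2 + 1111.111ms (3/2)

note 9 onset = 9/2b = 3333.333ms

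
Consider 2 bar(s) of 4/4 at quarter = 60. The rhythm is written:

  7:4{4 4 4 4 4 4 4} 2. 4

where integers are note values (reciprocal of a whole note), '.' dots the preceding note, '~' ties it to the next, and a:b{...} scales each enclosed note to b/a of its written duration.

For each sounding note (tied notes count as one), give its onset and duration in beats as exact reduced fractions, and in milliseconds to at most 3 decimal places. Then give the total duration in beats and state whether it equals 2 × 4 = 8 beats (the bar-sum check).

1) 0.0ms=0b +571.429ms=4/7b
2) 571.429ms=4/7b +571.429ms=4/7b
3) 1142.857ms=8/7b +571.429ms=4/7b
4) 1714.286ms=12/7b +571.429ms=4/7b
5) 2285.714ms=16/7b +571.429ms=4/7b
6) 2857.143ms=20/7b +571.429ms=4/7b
7) 3428.571ms=24/7b +571.429ms=4/7b
8) 4000.0ms=4b +3000.0ms=3b
9) 7000.0ms=7b +1000.0ms=1b
Σ=8b of 8 (60bpm 4/4) — PASS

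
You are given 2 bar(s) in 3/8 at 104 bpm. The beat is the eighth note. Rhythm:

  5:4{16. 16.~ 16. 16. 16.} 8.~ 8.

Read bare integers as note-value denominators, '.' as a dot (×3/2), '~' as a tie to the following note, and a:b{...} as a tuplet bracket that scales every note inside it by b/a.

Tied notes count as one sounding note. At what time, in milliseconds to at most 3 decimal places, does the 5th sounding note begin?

1. 0.0ms @ 0 + 346.154ms (3/5)
2. 346.154ms @ 3/5 + 692.308ms (6/5)
3. 1038.462ms @ 9/5 + 346.154ms (3/5)
4. 1384.615ms @ 12/5 + 346.154ms (3/5)
5. 1730.769ms @ 3 + 1730.769ms (3)

note 5 onset = 3b = 1730.769ms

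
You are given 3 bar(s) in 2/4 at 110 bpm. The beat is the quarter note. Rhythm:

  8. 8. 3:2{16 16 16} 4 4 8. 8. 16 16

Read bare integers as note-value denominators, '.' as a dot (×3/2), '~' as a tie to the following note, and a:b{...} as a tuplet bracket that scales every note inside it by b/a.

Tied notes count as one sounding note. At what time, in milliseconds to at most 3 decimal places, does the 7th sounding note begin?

1. 0.0ms @ 0 + 409.091ms (3/4)
2. 409.091ms @ 3/4 + 409.091ms (3/4)
3. 818.182ms @ 3/2 + 90.909ms (1/6)
4. 909.091ms @ 5/3 + 90.909ms (1/6)
5. 1000.0ms @ 11/6 + 90.909ms (1/6)
6. 1090.909ms @ 2 + 545.455ms (1)
7. 1636.364ms @ 3 + 545.455ms (1)
8. 2181.818ms @ 4 + 409.091ms (3/4)
9. 2590.909ms @ 19/4 + 409.091ms (3/4)
10. 3000.0ms @ 11/2 + 136.364ms (1/4)
11. 3136.364ms @ 23/4 + 136.364ms (1/4)

note 7 onset = 3b = 1636.364ms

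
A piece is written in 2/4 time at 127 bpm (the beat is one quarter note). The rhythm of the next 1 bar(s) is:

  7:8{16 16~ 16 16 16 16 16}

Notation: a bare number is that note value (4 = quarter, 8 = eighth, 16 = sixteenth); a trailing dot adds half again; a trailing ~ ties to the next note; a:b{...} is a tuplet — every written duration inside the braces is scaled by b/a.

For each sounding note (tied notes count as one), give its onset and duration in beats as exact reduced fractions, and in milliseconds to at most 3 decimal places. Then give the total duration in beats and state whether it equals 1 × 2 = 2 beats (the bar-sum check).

1) 0.0ms=0b +134.983ms=2/7b
2) 134.983ms=2/7b +269.966ms=4/7b
3) 404.949ms=6/7b +134.983ms=2/7b
4) 539.933ms=8/7b +134.983ms=2/7b
5) 674.916ms=10/7b +134.983ms=2/7b
6) 809.899ms=12/7b +134.983ms=2/7b
Σ=2b of 2 (127bpm 2/4) — PASS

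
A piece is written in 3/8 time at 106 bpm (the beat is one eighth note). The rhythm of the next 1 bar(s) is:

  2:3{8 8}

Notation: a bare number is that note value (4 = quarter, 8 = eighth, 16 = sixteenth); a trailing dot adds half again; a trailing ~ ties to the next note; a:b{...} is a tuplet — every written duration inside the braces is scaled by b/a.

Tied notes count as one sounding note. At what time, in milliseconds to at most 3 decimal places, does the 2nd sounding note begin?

1. 0.0ms @ 0 + 849.057ms (3/2)
2. 849.057ms @ 3/2 + 849.057ms (3/2)

note 2 onset = 3/2b = 849.057ms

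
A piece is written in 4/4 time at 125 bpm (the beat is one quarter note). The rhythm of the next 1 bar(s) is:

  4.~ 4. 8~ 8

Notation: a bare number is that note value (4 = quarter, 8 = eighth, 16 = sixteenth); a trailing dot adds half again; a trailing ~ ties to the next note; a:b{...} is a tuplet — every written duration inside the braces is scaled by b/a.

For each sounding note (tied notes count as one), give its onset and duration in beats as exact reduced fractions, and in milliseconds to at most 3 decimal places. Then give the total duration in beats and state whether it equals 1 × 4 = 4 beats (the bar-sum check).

1) 0.0ms=0b +1440.0ms=3b
2) 1440.0ms=3b +480.0ms=1b
Σ=4b of 4 (125bpm 4/4) — PASS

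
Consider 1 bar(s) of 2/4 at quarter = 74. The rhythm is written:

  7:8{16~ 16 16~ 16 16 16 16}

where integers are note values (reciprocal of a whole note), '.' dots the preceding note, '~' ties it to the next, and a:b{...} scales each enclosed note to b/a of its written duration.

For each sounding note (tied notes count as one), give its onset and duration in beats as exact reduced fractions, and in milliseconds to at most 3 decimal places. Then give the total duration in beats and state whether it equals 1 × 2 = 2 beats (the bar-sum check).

1) 0.0ms=0b +463.32ms=4/7b
2) 463.32ms=4/7b +463.32ms=4/7b
3) 926.641ms=8/7b +231.66ms=2/7b
4) 1158.301ms=10/7b +231.66ms=2/7b
5) 1389.961ms=12/7b +231.66ms=2/7b
Σ=2b of 2 (74bpm 2/4) — PASS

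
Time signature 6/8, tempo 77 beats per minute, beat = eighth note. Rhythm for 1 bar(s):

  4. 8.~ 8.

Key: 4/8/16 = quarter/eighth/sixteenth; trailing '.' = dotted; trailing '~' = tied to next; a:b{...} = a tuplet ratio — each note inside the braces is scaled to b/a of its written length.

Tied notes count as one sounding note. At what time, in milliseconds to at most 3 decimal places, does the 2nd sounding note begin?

note 2 onset = 3b = 2337.662ms

1. 0.0ms @ 0 + 2337.662ms (3)
2. 2337.662ms @ 3 + 2337.662ms (3)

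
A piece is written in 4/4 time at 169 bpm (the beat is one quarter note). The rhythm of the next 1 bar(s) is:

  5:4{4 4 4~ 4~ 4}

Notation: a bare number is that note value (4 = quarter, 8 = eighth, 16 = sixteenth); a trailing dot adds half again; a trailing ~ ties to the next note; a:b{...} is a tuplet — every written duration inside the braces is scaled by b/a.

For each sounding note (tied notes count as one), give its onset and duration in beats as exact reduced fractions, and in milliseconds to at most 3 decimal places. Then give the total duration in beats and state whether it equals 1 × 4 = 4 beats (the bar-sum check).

1) 0.0ms=0b +284.024ms=4/5b
2) 284.024ms=4/5b +284.024ms=4/5b
3) 568.047ms=8/5b +852.071ms=12/5b
Σ=4b of 4 (169bpm 4/4) — PASS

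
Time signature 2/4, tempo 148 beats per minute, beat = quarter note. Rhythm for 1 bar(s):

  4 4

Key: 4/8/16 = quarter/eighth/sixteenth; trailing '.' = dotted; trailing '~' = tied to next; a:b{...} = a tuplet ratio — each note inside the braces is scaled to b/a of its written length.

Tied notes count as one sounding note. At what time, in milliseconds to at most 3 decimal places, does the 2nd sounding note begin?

note 2 onset = 1b = 405.405ms

1. 0.0ms @ 0 + 405.405ms (1)
2. 405.405ms @ 1 + 405.405ms (1)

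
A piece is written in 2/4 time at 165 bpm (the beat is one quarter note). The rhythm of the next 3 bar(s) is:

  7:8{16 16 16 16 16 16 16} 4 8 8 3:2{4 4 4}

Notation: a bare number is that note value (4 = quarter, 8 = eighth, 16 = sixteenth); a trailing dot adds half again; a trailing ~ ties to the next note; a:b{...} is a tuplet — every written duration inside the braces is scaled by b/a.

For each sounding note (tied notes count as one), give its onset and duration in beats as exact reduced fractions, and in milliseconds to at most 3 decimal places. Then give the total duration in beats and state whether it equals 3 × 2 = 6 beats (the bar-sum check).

1) 0.0ms=0b +103.896ms=2/7b
2) 103.896ms=2/7b +103.896ms=2/7b
3) 207.792ms=4/7b +103.896ms=2/7b
4) 311.688ms=6/7b +103.896ms=2/7b
5) 415.584ms=8/7b +103.896ms=2/7b
6) 519.481ms=10/7b +103.896ms=2/7b
7) 623.377ms=12/7b +103.896ms=2/7b
8) 727.273ms=2b +363.636ms=1b
9) 1090.909ms=3b +181.818ms=1/2b
10) 1272.727ms=7/2b +181.818ms=1/2b
11) 1454.545ms=4b +242.424ms=2/3b
12) 1696.97ms=14/3b +242.424ms=2/3b
13) 1939.394ms=16/3b +242.424ms=2/3b
Σ=6b of 6 (165bpm 2/4) — PASS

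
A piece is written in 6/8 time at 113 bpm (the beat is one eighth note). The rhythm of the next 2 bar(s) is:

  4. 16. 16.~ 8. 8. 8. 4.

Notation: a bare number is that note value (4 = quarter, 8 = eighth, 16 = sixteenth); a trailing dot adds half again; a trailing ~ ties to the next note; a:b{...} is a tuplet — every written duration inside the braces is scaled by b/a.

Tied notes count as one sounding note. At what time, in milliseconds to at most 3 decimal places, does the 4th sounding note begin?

note 4 onset = 6b = 3185.841ms

1. 0.0ms @ 0 + 1592.92ms (3)
2. 1592.92ms @ 3 + 398.23ms (3/4)
3. 1991.15ms @ 15/4 + 1194.69ms (9/4)
4. 3185.841ms @ 6 + 796.46ms (3/2)
5. 3982.301ms @ 15/2 + 796.46ms (3/2)
6. 4778.761ms @ 9 + 1592.92ms (3)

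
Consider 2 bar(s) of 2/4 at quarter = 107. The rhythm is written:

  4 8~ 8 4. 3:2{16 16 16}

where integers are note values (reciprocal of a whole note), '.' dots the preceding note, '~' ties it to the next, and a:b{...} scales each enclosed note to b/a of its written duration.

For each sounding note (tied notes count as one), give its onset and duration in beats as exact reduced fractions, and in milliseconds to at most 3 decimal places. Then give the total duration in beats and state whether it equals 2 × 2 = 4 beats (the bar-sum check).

1) 0.0ms=0b +560.748ms=1b
2) 560.748ms=1b +560.748ms=1b
3) 1121.495ms=2b +841.121ms=3/2b
4) 1962.617ms=7/2b +93.458ms=1/6b
5) 2056.075ms=11/3b +93.458ms=1/6b
6) 2149.533ms=23/6b +93.458ms=1/6b
Σ=4b of 4 (107bpm 2/4) — PASS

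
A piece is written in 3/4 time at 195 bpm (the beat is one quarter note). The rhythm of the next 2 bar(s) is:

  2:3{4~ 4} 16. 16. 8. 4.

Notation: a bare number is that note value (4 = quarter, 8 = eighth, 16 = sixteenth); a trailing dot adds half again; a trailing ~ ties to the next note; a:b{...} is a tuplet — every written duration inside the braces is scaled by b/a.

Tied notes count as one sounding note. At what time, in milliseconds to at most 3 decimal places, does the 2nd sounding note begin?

1. 0.0ms @ 0 + 923.077ms (3)
2. 923.077ms @ 3 + 115.385ms (3/8)
3. 1038.462ms @ 27/8 + 115.385ms (3/8)
4. 1153.846ms @ 15/4 + 230.769ms (3/4)
5. 1384.615ms @ 9/2 + 461.538ms (3/2)

note 2 onset = 3b = 923.077ms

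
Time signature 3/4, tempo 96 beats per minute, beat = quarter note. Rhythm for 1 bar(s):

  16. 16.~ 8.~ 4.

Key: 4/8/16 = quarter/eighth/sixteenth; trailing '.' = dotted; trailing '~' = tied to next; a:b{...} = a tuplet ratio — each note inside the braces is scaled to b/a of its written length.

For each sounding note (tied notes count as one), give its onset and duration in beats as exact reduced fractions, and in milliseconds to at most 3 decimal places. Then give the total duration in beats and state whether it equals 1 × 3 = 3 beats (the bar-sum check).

1) 0.0ms=0b +234.375ms=3/8b
2) 234.375ms=3/8b +1640.625ms=21/8b
Σ=3b of 3 (96bpm 3/4) — PASS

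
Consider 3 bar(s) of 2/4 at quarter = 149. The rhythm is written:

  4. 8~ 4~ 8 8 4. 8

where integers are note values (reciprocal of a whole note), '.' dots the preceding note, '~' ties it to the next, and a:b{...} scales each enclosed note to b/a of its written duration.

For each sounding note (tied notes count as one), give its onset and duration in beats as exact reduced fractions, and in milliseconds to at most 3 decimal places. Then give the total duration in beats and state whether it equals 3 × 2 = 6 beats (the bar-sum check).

1) 0.0ms=0b +604.027ms=3/2b
2) 604.027ms=3/2b +805.369ms=2b
3) 1409.396ms=7/2b +201.342ms=1/2b
4) 1610.738ms=4b +604.027ms=3/2b
5) 2214.765ms=11/2b +201.342ms=1/2b
Σ=6b of 6 (149bpm 2/4) — PASS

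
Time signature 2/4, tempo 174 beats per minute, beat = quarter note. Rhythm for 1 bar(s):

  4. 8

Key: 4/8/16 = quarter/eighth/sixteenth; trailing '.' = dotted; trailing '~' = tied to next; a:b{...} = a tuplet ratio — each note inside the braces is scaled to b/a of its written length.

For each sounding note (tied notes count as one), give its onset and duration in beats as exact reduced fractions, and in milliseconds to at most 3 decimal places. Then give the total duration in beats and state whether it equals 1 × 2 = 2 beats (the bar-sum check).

1) 0.0ms=0b +517.241ms=3/2b
2) 517.241ms=3/2b +172.414ms=1/2b
Σ=2b of 2 (174bpm 2/4) — PASS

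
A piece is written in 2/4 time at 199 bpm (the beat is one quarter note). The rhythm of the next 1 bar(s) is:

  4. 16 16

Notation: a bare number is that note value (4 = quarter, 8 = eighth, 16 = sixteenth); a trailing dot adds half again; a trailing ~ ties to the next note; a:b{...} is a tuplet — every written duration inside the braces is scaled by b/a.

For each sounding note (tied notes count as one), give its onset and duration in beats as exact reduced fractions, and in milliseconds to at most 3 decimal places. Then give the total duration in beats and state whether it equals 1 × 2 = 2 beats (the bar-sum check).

1) 0.0ms=0b +452.261ms=3/2b
2) 452.261ms=3/2b +75.377ms=1/4b
3) 527.638ms=7/4b +75.377ms=1/4b
Σ=2b of 2 (199bpm 2/4) — PASS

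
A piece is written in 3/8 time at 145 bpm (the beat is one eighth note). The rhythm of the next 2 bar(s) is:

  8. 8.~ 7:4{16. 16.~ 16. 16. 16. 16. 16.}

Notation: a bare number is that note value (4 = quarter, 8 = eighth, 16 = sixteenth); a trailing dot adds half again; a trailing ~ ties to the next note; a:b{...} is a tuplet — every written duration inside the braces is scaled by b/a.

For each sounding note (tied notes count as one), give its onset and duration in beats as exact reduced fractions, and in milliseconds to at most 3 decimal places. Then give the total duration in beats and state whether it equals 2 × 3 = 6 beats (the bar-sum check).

1) 0.0ms=0b +620.69ms=3/2b
2) 620.69ms=3/2b +798.03ms=27/14b
3) 1418.719ms=24/7b +354.68ms=6/7b
4) 1773.399ms=30/7b +177.34ms=3/7b
5) 1950.739ms=33/7b +177.34ms=3/7b
6) 2128.079ms=36/7b +177.34ms=3/7b
7) 2305.419ms=39/7b +177.34ms=3/7b
Σ=6b of 6 (145bpm 3/8) — PASS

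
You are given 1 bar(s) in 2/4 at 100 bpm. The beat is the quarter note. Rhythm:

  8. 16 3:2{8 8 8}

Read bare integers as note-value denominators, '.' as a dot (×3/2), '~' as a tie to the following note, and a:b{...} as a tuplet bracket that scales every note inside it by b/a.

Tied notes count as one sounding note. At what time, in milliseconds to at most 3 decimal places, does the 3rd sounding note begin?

1. 0.0ms @ 0 + 450.0ms (3/4)
2. 450.0ms @ 3/4 + 150.0ms (1/4)
3. 600.0ms @ 1 + 200.0ms (1/3)
4. 800.0ms @ 4/3 + 200.0ms (1/3)
5. 1000.0ms @ 5/3 + 200.0ms (1/3)

note 3 onset = 1b = 600.0ms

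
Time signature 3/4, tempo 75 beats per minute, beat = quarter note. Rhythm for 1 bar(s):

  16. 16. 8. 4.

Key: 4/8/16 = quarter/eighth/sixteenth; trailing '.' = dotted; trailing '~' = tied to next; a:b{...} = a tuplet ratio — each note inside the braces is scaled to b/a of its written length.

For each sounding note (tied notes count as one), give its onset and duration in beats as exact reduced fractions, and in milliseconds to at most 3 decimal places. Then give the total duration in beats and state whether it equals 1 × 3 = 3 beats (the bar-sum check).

1) 0.0ms=0b +300.0ms=3/8b
2) 300.0ms=3/8b +300.0ms=3/8b
3) 600.0ms=3/4b +600.0ms=3/4b
4) 1200.0ms=3/2b +1200.0ms=3/2b
Σ=3b of 3 (75bpm 3/4) — PASS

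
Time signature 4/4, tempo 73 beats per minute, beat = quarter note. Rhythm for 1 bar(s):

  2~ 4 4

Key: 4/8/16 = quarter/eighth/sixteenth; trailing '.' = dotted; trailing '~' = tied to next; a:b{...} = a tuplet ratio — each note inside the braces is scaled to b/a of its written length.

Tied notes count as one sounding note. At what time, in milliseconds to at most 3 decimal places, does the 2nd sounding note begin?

1. 0.0ms @ 0 + 2465.753ms (3)
2. 2465.753ms @ 3 + 821.918ms (1)

note 2 onset = 3b = 2465.753ms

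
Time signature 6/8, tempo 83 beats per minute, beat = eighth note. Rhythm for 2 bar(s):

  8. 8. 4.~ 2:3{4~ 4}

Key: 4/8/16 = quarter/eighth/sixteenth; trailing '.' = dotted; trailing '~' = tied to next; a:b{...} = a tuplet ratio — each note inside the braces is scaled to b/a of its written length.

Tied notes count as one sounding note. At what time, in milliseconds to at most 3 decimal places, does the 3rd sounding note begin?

note 3 onset = 3b = 2168.675ms

1. 0.0ms @ 0 + 1084.337ms (3/2)
2. 1084.337ms @ 3/2 + 1084.337ms (3/2)
3. 2168.675ms @ 3 + 6506.024ms (9)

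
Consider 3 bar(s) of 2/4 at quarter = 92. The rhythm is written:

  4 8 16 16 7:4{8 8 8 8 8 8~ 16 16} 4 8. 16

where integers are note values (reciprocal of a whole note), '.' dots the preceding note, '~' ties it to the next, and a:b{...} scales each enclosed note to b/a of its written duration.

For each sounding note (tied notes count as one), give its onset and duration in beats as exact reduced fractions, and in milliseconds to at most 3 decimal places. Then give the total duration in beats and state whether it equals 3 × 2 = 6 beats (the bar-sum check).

1) 0.0ms=0b +652.174ms=1b
2) 652.174ms=1b +326.087ms=1/2b
3) 978.261ms=3/2b +163.043ms=1/4b
4) 1141.304ms=7/4b +163.043ms=1/4b
5) 1304.348ms=2b +186.335ms=2/7b
6) 1490.683ms=16/7b +186.335ms=2/7b
7) 1677.019ms=18/7b +186.335ms=2/7b
8) 1863.354ms=20/7b +186.335ms=2/7b
9) 2049.689ms=22/7b +186.335ms=2/7b
10) 2236.025ms=24/7b +279.503ms=3/7b
11) 2515.528ms=27/7b +93.168ms=1/7b
12) 2608.696ms=4b +652.174ms=1b
13) 3260.87ms=5b +489.13ms=3/4b
14) 3750.0ms=23/4b +163.043ms=1/4b
Σ=6b of 6 (92bpm 2/4) — PASS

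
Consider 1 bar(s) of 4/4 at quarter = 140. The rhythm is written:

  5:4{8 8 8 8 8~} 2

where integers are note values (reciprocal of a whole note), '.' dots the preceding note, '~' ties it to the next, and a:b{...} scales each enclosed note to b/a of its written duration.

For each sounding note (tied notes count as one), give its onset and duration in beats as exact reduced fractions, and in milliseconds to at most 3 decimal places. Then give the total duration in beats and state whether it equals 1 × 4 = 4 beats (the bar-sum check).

1) 0.0ms=0b +171.429ms=2/5b
2) 171.429ms=2/5b +171.429ms=2/5b
3) 342.857ms=4/5b +171.429ms=2/5b
4) 514.286ms=6/5b +171.429ms=2/5b
5) 685.714ms=8/5b +1028.571ms=12/5b
Σ=4b of 4 (140bpm 4/4) — PASS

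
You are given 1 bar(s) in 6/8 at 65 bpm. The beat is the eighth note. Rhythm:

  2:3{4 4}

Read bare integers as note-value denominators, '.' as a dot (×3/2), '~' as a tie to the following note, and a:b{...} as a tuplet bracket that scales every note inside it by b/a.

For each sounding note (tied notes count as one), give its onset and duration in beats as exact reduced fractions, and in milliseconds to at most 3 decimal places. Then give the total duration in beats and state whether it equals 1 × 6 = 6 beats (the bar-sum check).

1) 0.0ms=0b +2769.231ms=3b
2) 2769.231ms=3b +2769.231ms=3b
Σ=6b of 6 (65bpm 6/8) — PASS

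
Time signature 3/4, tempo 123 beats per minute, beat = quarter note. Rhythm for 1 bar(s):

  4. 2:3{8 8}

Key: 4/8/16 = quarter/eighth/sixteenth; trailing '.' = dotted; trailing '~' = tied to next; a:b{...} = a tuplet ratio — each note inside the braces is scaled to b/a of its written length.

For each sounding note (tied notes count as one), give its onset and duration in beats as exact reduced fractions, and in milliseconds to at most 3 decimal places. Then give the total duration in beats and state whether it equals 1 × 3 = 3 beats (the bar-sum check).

1) 0.0ms=0b +731.707ms=3/2b
2) 731.707ms=3/2b +365.854ms=3/4b
3) 1097.561ms=9/4b +365.854ms=3/4b
Σ=3b of 3 (123bpm 3/4) — PASS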